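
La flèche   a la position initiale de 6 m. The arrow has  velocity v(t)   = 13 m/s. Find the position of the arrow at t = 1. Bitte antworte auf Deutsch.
Wir müssen unsere Gleichung für die Geschwindigkeit v(t) = 13 1-mal integrieren. Das Integral von der Geschwindigkeit ist die Position. Mit x(0) = 6 erhalten wir x(t) = 13·t + 6. Wir haben die Position x(t) = 13·t + 6. Durch Einsetzen von t = 1: x(1) = 19.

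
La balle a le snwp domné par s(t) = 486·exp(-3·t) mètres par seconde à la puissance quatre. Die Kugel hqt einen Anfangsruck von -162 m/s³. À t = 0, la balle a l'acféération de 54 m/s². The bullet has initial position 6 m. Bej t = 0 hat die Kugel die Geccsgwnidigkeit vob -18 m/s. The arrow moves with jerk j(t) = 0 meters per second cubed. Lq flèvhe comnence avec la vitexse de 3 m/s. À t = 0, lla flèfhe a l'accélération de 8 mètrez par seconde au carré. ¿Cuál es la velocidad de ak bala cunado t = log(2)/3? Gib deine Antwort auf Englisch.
We must find the antiderivative of our snap equation s(t) = 486·exp(-3·t) 3 times. Integrating snap and using the initial condition j(0) = -162, we get j(t) = -162·exp(-3·t). Finding the integral of j(t) and using a(0) = 54: a(t) = 54·exp(-3·t). Taking ∫a(t)dt and applying v(0) = -18, we find v(t) = -18·exp(-3·t). Using v(t) = -18·exp(-3·t) and substituting t = log(2)/3, we find v = -9.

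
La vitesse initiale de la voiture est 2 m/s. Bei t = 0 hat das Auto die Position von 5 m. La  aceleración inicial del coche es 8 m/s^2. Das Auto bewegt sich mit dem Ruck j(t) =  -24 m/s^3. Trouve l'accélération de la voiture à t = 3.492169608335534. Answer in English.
We need to integrate our jerk equation j(t) = -24 1 time. The integral of jerk is acceleration. Using a(0) = 8, we get a(t) = 8 - 24·t. We have acceleration a(t) = 8 - 24·t. Substituting t = 3.492169608335534: a(3.492169608335534) = -75.8120706000528.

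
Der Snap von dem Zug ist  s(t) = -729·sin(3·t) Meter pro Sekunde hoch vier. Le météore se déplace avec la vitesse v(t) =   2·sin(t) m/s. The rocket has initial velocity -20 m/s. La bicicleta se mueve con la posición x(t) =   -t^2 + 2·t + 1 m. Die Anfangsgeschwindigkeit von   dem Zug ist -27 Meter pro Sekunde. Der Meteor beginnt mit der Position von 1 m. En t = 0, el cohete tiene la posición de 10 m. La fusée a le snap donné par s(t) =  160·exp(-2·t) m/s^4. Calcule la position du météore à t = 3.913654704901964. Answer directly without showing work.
La réponse est 4.43294735549692.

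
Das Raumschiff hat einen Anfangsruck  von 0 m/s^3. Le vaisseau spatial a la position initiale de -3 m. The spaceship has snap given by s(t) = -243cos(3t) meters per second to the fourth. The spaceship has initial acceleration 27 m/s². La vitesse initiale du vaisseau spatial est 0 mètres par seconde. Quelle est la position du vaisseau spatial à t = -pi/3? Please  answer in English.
We need to integrate our snap equation s(t) = -243·cos(3·t) 4 times. Finding the antiderivative of s(t) and using j(0) = 0: j(t) = -81·sin(3·t). Taking ∫j(t)dt and applying a(0) = 27, we find a(t) = 27·cos(3·t). Taking ∫a(t)dt and applying v(0) = 0, we find v(t) = 9·sin(3·t). The integral of velocity is position. Using x(0) = -3, we get x(t) = -3·cos(3·t). Using x(t) = -3·cos(3·t) and substituting t = -pi/3, we find x = 3.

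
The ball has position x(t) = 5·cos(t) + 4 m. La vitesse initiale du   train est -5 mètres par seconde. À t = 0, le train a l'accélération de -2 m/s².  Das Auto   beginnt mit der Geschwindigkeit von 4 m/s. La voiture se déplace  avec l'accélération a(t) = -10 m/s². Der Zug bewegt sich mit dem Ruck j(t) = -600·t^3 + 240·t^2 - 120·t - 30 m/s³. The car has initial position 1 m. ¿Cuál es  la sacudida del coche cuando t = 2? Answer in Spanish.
Debemos derivar nuestra ecuación de la aceleración a(t) = -10 1 vez. Derivando la aceleración, obtenemos la sacudida: j(t) = 0. Usando j(t) = 0 y sustituyendo t = 2, encontramos j = 0.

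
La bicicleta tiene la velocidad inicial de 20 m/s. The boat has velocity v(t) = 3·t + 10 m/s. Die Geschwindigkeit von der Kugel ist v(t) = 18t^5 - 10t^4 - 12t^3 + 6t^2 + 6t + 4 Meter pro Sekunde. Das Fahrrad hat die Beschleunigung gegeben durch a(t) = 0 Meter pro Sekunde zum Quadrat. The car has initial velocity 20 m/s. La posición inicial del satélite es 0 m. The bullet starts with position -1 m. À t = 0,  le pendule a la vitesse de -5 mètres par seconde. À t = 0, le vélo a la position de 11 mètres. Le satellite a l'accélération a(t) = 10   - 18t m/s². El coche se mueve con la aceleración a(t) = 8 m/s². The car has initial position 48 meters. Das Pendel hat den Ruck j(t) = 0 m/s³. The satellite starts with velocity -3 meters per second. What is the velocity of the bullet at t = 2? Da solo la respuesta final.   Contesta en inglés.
The answer is 360.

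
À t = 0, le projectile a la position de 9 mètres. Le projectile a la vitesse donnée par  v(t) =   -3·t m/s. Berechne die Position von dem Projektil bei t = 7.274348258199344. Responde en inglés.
We must find the antiderivative of our velocity equation v(t) = -3·t 1 time. The antiderivative of velocity is position. Using x(0) = 9, we get x(t) = 9 - 3·t^2/2. Using x(t) = 9 - 3·t^2/2 and substituting t = 7.274348258199344, we find x = -70.3742138723517.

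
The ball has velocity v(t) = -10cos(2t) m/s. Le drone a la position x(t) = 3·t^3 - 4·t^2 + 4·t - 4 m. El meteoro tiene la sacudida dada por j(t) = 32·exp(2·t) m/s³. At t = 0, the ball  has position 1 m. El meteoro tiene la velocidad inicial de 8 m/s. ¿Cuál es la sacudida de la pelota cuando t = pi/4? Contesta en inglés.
To solve this, we need to take 2 derivatives of our velocity equation v(t) = -10·cos(2·t). Taking d/dt of v(t), we find a(t) = 20·sin(2·t). Taking d/dt of a(t), we find j(t) = 40·cos(2·t). Using j(t) = 40·cos(2·t) and substituting t = pi/4, we find j = 0.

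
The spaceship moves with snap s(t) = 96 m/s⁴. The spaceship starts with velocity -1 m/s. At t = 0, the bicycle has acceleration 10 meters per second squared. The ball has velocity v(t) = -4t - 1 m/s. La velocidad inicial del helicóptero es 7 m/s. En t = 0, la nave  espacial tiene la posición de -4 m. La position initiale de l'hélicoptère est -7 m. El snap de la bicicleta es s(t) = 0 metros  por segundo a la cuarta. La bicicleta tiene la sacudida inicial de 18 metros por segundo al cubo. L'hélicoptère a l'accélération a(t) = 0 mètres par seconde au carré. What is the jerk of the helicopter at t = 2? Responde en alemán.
Wir müssen unsere Gleichung für die Beschleunigung a(t) = 0 1-mal ableiten. Die Ableitung von der Beschleunigung ergibt den Ruck: j(t) = 0. Wir haben den Ruck j(t) = 0. Durch Einsetzen von t = 2: j(2) = 0.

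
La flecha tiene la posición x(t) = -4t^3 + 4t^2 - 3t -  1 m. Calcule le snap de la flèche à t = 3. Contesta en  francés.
Pour résoudre ceci, nous devons prendre 4 dérivées de notre équation de la position x(t) = -4·t^3 + 4·t^2 - 3·t - 1. En dérivant la position, nous obtenons la vitesse: v(t) = -12·t^2 + 8·t - 3. La dérivée de la vitesse donne l'accélération: a(t) = 8 - 24·t. La dérivée de l'accélération donne le jerk: j(t) = -24. En dérivant le jerk, nous obtenons le snap: s(t) = 0. Nous avons le snap s(t) = 0. En substituant t = 3: s(3) = 0.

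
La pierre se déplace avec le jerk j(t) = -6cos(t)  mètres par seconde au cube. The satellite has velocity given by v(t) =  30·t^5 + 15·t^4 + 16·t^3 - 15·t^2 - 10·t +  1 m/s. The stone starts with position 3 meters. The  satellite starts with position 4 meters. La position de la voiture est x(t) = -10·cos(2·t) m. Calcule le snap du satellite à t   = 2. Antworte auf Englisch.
To solve this, we need to take 3 derivatives of our velocity equation v(t) = 30·t^5 + 15·t^4 + 16·t^3 - 15·t^2 - 10·t + 1. Taking d/dt of v(t), we find a(t) = 150·t^4 + 60·t^3 + 48·t^2 - 30·t - 10. Taking d/dt of a(t), we find j(t) = 600·t^3 + 180·t^2 + 96·t - 30. Taking d/dt of j(t), we find s(t) = 1800·t^2 + 360·t + 96. We have snap s(t) = 1800·t^2 + 360·t + 96. Substituting t = 2: s(2) = 8016.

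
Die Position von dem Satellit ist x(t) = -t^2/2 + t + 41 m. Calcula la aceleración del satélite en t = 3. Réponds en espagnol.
Debemos derivar nuestra ecuación de la posición x(t) = -t^2/2 + t + 41 2 veces. La derivada de la posición da la velocidad: v(t) = 1 - t. Tomando d/dt de v(t), encontramos a(t) = -1. Usando a(t) = -1 y sustituyendo t = 3, encontramos a = -1.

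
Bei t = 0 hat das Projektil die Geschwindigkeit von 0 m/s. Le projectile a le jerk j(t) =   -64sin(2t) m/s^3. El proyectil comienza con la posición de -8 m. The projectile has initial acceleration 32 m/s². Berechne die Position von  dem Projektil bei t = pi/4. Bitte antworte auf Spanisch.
Partiendo de la sacudida j(t) = -64·sin(2·t), tomamos 3 antiderivadas. Integrando la sacudida y usando la condición inicial a(0) = 32, obtenemos a(t) = 32·cos(2·t). La integral de la aceleración, con v(0) = 0, da la velocidad: v(t) = 16·sin(2·t). La antiderivada de la velocidad es la posición. Usando x(0) = -8, obtenemos x(t) = -8·cos(2·t). De la ecuación de la posición x(t) = -8·cos(2·t), sustituimos t = pi/4 para obtener x = 0.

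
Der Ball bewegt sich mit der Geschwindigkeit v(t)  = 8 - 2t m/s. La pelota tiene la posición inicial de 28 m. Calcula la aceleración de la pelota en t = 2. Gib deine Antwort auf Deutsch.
Um dies zu lösen, müssen wir 1 Ableitung unserer Gleichung für die Geschwindigkeit v(t) = 8 - 2·t nehmen. Die Ableitung von der Geschwindigkeit ergibt die Beschleunigung: a(t) = -2. Wir haben die Beschleunigung a(t) = -2. Durch Einsetzen von t = 2: a(2) = -2.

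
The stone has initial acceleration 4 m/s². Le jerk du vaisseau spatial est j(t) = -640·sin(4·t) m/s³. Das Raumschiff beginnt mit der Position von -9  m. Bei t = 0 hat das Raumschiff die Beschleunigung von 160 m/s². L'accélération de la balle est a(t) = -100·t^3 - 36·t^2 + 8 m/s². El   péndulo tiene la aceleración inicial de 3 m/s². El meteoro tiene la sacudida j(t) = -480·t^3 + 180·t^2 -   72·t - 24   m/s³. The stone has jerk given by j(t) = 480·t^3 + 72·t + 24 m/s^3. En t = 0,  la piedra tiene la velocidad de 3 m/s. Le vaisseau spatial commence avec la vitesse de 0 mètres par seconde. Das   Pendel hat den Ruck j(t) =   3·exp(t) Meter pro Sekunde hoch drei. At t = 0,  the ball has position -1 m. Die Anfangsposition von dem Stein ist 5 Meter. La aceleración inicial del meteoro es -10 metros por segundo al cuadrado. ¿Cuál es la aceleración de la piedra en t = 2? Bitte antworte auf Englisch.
We need to integrate our jerk equation j(t) = 480·t^3 + 72·t + 24 1 time. The integral of jerk, with a(0) = 4, gives acceleration: a(t) = 120·t^4 + 36·t^2 + 24·t + 4. We have acceleration a(t) = 120·t^4 + 36·t^2 + 24·t + 4. Substituting t = 2: a(2) = 2116.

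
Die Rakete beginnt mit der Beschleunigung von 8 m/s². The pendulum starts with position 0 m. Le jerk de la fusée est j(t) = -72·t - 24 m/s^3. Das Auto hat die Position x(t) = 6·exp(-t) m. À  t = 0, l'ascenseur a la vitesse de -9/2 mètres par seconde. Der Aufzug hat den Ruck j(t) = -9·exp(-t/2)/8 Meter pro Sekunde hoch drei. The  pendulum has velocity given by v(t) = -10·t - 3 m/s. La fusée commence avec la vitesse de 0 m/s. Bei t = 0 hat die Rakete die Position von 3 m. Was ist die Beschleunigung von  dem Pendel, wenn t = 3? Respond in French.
Pour résoudre ceci, nous devons prendre 1 dérivée de notre équation de la vitesse v(t) = -10·t - 3. La dérivée de la vitesse donne l'accélération: a(t) = -10. En utilisant a(t) = -10 et en substituant t = 3, nous trouvons a = -10.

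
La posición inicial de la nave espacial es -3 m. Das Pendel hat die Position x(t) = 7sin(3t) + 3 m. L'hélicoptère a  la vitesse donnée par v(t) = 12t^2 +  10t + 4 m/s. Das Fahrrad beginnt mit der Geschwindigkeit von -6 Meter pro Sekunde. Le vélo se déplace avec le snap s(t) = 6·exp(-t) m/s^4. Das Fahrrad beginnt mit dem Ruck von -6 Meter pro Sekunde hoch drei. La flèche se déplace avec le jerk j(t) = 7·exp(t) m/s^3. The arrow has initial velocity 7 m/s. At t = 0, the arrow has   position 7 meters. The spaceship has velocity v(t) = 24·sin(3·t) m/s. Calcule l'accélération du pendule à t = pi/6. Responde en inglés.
Starting from position x(t) = 7·sin(3·t) + 3, we take 2 derivatives. The derivative of position gives velocity: v(t) = 21·cos(3·t). The derivative of velocity gives acceleration: a(t) = -63·sin(3·t). From the given acceleration equation a(t) = -63·sin(3·t), we substitute t = pi/6 to get a = -63.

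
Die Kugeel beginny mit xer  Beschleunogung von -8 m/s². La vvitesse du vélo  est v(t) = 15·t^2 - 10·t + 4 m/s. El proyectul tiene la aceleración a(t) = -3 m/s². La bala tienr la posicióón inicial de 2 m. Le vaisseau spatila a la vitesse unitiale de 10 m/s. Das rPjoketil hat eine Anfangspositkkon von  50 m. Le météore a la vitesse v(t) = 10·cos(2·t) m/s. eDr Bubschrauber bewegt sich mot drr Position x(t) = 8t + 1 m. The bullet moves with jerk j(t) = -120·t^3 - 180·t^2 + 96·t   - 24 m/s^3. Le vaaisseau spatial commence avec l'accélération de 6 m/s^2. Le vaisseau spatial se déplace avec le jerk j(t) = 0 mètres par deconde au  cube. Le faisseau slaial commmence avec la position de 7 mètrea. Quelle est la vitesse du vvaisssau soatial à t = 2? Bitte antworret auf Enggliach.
To solve this, we need to take 2 antiderivatives of our jerk equation j(t) = 0. The integral of jerk is acceleration. Using a(0) = 6, we get a(t) = 6. The integral of acceleration, with v(0) = 10, gives velocity: v(t) = 6·t + 10. We have velocity v(t) = 6·t + 10. Substituting t = 2: v(2) = 22.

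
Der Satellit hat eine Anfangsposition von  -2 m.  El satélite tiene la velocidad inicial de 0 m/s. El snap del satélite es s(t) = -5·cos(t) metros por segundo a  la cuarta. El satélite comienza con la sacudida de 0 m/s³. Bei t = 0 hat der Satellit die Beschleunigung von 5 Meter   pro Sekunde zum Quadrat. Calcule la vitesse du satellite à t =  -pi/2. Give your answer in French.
En partant du snap s(t) = -5·cos(t), nous prenons 3 intégrales. En intégrant le snap et en utilisant la condition initiale j(0) = 0, nous obtenons j(t) = -5·sin(t). En intégrant le jerk et en utilisant la condition initiale a(0) = 5, nous obtenons a(t) = 5·cos(t). L'intégrale de l'accélération est la vitesse. En utilisant v(0) = 0, nous obtenons v(t) = 5·sin(t). Nous avons la vitesse v(t) = 5·sin(t). En substituant t = -pi/2: v(-pi/2) = -5.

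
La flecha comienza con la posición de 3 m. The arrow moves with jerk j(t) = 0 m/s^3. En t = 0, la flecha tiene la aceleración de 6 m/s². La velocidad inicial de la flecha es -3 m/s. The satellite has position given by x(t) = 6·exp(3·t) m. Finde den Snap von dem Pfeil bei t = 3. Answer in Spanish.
Debemos derivar nuestra ecuación de la sacudida j(t) = 0 1 vez. La derivada de la sacudida da el snap: s(t) = 0. Tenemos el snap s(t) = 0. Sustituyendo t = 3: s(3) = 0.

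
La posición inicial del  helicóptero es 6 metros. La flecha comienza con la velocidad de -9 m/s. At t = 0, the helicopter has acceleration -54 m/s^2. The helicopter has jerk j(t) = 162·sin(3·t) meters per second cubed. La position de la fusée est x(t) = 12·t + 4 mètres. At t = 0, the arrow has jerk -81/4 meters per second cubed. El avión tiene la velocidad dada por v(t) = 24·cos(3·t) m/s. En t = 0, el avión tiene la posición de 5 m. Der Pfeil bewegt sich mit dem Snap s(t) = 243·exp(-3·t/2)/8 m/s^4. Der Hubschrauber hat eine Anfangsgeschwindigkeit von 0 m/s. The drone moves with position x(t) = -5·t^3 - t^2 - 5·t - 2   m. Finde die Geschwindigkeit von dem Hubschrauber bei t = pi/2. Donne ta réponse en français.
Pour résoudre ceci, nous devons prendre 2 primitives de notre équation du jerk j(t) = 162·sin(3·t). La primitive du jerk est l'accélération. En utilisant a(0) = -54, nous obtenons a(t) = -54·cos(3·t). L'intégrale de l'accélération est la vitesse. En utilisant v(0) = 0, nous obtenons v(t) = -18·sin(3·t). En utilisant v(t) = -18·sin(3·t) et en substituant t = pi/2, nous trouvons v = 18.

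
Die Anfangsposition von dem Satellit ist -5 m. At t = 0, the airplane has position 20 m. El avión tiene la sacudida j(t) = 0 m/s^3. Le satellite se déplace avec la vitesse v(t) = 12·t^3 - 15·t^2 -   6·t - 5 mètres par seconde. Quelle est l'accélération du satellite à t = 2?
En partant de la vitesse v(t) = 12·t^3 - 15·t^2 - 6·t - 5, nous prenons 1 dérivée. La dérivée de la vitesse donne l'accélération: a(t) = 36·t^2 - 30·t - 6. Nous avons l'accélération a(t) = 36·t^2 - 30·t - 6. En substituant t = 2: a(2) = 78.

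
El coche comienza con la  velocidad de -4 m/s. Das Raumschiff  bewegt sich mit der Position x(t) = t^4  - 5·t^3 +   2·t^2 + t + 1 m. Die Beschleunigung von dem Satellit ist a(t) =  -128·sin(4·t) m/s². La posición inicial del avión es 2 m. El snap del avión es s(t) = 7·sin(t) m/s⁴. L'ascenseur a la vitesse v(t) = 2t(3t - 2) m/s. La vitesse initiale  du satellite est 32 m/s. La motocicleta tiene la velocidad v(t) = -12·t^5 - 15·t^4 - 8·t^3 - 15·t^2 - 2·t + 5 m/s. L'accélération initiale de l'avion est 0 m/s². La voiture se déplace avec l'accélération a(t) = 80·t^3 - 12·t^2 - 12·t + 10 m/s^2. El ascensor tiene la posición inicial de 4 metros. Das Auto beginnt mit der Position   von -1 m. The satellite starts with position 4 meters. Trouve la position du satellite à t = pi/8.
Pour résoudre ceci, nous devons prendre 2 intégrales de notre équation de l'accélération a(t) = -128·sin(4·t). L'intégrale de l'accélération est la vitesse. En utilisant v(0) = 32, nous obtenons v(t) = 32·cos(4·t). La primitive de la vitesse, avec x(0) = 4, donne la position: x(t) = 8·sin(4·t) + 4. De l'équation de la position x(t) = 8·sin(4·t) + 4, nous substituons t = pi/8 pour obtenir x = 12.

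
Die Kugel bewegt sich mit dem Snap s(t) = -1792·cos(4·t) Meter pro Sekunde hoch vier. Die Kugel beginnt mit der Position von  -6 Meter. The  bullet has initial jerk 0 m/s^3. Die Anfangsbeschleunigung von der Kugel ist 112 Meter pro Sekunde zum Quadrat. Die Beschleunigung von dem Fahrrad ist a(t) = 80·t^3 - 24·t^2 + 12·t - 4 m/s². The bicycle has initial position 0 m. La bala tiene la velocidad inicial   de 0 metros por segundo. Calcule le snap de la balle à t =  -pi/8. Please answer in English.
From the given snap equation s(t) = -1792·cos(4·t), we substitute t = -pi/8 to get s = 0.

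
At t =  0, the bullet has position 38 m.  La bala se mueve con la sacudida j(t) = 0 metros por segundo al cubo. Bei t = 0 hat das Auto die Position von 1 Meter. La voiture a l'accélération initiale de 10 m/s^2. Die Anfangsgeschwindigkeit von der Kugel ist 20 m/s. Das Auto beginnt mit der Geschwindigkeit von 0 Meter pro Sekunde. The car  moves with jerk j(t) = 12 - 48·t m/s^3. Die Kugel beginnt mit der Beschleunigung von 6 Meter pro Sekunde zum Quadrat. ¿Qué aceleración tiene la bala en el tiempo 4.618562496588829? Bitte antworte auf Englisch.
Starting from jerk j(t) = 0, we take 1 antiderivative. Taking ∫j(t)dt and applying a(0) = 6, we find a(t) = 6. We have acceleration a(t) = 6. Substituting t = 4.618562496588829: a(4.618562496588829) = 6.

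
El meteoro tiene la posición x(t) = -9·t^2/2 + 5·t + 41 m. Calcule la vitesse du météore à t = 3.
En partant de la position x(t) = -9·t^2/2 + 5·t + 41, nous prenons 1 dérivée. La dérivée de la position donne la vitesse: v(t) = 5 - 9·t. En utilisant v(t) = 5 - 9·t et en substituant t = 3, nous trouvons v = -22.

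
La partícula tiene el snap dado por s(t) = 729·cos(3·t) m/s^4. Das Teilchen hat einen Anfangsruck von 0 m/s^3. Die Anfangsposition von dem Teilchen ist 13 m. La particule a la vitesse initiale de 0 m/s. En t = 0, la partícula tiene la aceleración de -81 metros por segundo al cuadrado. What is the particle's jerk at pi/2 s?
We must find the integral of our snap equation s(t) = 729·cos(3·t) 1 time. The antiderivative of snap is jerk. Using j(0) = 0, we get j(t) = 243·sin(3·t). We have jerk j(t) = 243·sin(3·t). Substituting t = pi/2: j(pi/2) = -243.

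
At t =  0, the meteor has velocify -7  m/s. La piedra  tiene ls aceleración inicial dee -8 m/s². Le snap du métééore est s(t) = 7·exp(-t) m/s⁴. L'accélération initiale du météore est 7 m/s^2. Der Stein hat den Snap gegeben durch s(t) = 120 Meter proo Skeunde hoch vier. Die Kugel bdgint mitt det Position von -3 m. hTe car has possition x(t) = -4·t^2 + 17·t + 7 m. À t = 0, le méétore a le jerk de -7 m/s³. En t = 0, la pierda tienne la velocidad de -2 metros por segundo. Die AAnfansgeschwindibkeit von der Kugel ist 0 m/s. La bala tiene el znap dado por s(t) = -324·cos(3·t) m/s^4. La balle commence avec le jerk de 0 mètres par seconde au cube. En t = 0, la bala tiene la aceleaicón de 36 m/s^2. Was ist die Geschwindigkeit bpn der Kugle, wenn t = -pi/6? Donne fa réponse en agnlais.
We must find the antiderivative of our snap equation s(t) = -324·cos(3·t) 3 times. Taking ∫s(t)dt and applying j(0) = 0, we find j(t) = -108·sin(3·t). The integral of jerk, with a(0) = 36, gives acceleration: a(t) = 36·cos(3·t). The integral of acceleration is velocity. Using v(0) = 0, we get v(t) = 12·sin(3·t). We have velocity v(t) = 12·sin(3·t). Substituting t = -pi/6: v(-pi/6) = -12.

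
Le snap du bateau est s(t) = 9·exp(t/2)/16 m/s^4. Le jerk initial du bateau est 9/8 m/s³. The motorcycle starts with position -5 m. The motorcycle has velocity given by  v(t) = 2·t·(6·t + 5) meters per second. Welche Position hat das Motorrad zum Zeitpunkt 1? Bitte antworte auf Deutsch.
Wir müssen das Integral unserer Gleichung für die Geschwindigkeit v(t) = 2·t·(6·t + 5) 1-mal finden. Die Stammfunktion von der Geschwindigkeit ist die Position. Mit x(0) = -5 erhalten wir x(t) = 4·t^3 + 5·t^2 - 5. Wir haben die Position x(t) = 4·t^3 + 5·t^2 - 5. Durch Einsetzen von t = 1: x(1) = 4.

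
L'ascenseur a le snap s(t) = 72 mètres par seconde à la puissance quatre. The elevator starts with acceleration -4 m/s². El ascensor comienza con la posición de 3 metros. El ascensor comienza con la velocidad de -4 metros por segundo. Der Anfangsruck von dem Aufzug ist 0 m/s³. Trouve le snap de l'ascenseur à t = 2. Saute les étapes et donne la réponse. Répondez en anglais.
At t = 2, s = 72.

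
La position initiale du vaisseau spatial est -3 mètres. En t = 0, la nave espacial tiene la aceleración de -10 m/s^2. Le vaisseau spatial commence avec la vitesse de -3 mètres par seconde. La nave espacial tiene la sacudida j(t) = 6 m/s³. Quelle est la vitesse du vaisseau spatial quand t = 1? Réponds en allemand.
Wir müssen die Stammfunktion unserer Gleichung für den Ruck j(t) = 6 2-mal finden. Durch Integration von dem Ruck und Verwendung der Anfangsbedingung a(0) = -10, erhalten wir a(t) = 6·t - 10. Die Stammfunktion von der Beschleunigung ist die Geschwindigkeit. Mit v(0) = -3 erhalten wir v(t) = 3·t^2 - 10·t - 3. Mit v(t) = 3·t^2 - 10·t - 3 und Einsetzen von t = 1, finden wir v = -10.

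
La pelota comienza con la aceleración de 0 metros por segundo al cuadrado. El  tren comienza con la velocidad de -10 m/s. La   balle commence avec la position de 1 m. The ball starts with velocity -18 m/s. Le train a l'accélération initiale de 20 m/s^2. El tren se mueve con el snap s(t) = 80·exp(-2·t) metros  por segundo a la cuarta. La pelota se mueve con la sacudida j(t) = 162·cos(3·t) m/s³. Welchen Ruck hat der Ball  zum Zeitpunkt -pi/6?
Mit j(t) = 162·cos(3·t) und Einsetzen von t = -pi/6, finden wir j = 0.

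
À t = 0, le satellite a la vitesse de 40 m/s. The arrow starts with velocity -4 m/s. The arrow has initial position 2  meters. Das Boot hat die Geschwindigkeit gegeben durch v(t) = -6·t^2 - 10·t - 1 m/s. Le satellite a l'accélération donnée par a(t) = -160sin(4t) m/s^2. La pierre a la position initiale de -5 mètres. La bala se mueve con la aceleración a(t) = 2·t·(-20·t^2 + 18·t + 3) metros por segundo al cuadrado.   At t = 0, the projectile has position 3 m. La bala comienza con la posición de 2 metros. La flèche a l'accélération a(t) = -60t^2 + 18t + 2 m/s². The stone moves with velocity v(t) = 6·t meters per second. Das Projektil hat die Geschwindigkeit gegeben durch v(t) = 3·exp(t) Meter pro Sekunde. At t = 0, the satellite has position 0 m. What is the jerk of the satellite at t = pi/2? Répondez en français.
Nous devons dériver notre équation de l'accélération a(t) = -160·sin(4·t) 1 fois. La dérivée de l'accélération donne le jerk: j(t) = -640·cos(4·t). De l'équation du jerk j(t) = -640·cos(4·t), nous substituons t = pi/2 pour obtenir j = -640.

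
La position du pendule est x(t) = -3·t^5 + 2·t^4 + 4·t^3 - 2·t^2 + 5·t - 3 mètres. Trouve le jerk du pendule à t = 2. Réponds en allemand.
Wir müssen unsere Gleichung für die Position x(t) = -3·t^5 + 2·t^4 + 4·t^3 - 2·t^2 + 5·t - 3 3-mal ableiten. Durch Ableiten von der Position erhalten wir die Geschwindigkeit: v(t) = -15·t^4 + 8·t^3 + 12·t^2 - 4·t + 5. Mit d/dt von v(t) finden wir a(t) = -60·t^3 + 24·t^2 + 24·t - 4. Durch Ableiten von der Beschleunigung erhalten wir den Ruck: j(t) = -180·t^2 + 48·t + 24. Wir haben den Ruck j(t) = -180·t^2 + 48·t + 24. Durch Einsetzen von t = 2: j(2) = -600.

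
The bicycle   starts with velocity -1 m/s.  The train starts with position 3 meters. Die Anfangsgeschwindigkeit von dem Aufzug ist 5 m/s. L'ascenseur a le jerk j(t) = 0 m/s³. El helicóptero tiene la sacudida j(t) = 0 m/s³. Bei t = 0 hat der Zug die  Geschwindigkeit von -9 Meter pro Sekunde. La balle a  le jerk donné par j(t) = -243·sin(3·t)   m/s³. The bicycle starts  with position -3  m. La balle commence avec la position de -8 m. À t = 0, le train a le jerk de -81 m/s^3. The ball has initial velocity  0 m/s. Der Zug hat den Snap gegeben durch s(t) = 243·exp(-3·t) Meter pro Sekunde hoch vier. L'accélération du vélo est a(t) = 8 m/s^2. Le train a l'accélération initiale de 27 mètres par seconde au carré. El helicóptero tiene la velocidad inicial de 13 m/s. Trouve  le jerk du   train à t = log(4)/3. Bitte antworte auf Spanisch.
Debemos encontrar la integral de nuestra ecuación del snap s(t) = 243·exp(-3·t) 1 vez. Integrando el snap y usando la condición inicial j(0) = -81, obtenemos j(t) = -81·exp(-3·t). De la ecuación de la sacudida j(t) = -81·exp(-3·t), sustituimos t = log(4)/3 para obtener j = -81/4.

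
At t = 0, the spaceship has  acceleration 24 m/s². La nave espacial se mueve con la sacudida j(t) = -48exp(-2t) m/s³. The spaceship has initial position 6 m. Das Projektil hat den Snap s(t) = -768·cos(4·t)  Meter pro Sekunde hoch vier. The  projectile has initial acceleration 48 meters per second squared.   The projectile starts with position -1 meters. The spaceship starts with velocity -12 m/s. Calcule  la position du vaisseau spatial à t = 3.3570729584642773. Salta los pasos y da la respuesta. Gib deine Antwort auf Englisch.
x(3.3570729584642773) = 0.00728173262099868.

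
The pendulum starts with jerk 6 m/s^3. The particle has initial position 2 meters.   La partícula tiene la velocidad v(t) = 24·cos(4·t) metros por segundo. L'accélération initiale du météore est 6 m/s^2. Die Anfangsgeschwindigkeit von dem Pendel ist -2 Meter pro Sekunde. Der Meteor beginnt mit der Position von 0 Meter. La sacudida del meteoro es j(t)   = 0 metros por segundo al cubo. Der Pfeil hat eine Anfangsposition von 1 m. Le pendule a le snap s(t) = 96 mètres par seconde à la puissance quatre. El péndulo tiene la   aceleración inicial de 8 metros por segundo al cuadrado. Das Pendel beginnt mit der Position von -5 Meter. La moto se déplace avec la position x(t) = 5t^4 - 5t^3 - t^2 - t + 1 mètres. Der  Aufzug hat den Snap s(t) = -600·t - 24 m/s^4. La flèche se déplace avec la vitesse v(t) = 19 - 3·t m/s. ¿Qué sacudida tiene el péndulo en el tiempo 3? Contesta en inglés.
We must find the integral of our snap equation s(t) = 96 1 time. The integral of snap, with j(0) = 6, gives jerk: j(t) = 96·t + 6. Using j(t) = 96·t + 6 and substituting t = 3, we find j = 294.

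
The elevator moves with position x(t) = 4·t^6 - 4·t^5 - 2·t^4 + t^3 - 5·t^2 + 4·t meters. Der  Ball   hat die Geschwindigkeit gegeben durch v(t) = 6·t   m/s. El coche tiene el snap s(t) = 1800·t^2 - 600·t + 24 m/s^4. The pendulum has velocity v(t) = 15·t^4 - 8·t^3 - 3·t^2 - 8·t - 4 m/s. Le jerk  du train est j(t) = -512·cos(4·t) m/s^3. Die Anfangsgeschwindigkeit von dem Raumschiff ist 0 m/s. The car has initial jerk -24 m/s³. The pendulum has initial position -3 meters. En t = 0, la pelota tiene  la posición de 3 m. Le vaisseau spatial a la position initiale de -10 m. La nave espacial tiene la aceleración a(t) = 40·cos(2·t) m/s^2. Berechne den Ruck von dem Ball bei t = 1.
Wir müssen unsere Gleichung für die Geschwindigkeit v(t) = 6·t 2-mal ableiten. Durch Ableiten von der Geschwindigkeit erhalten wir die Beschleunigung: a(t) = 6. Die Ableitung von der Beschleunigung ergibt den Ruck: j(t) = 0. Wir haben den Ruck j(t) = 0. Durch Einsetzen von t = 1: j(1) = 0.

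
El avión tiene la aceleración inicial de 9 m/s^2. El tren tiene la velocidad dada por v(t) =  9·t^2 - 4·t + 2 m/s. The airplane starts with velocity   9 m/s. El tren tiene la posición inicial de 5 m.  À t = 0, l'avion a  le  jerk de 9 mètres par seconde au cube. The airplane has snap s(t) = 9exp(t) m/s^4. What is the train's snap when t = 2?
We must differentiate our velocity equation v(t) = 9·t^2 - 4·t + 2 3 times. Differentiating velocity, we get acceleration: a(t) = 18·t - 4. Taking d/dt of a(t), we find j(t) = 18. Taking d/dt of j(t), we find s(t) = 0. We have snap s(t) = 0. Substituting t = 2: s(2) = 0.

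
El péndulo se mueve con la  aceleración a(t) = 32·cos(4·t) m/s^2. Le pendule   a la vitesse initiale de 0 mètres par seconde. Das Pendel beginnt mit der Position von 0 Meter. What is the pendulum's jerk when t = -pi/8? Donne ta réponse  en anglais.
Starting from acceleration a(t) = 32·cos(4·t), we take 1 derivative. Differentiating acceleration, we get jerk: j(t) = -128·sin(4·t). We have jerk j(t) = -128·sin(4·t). Substituting t = -pi/8: j(-pi/8) = 128.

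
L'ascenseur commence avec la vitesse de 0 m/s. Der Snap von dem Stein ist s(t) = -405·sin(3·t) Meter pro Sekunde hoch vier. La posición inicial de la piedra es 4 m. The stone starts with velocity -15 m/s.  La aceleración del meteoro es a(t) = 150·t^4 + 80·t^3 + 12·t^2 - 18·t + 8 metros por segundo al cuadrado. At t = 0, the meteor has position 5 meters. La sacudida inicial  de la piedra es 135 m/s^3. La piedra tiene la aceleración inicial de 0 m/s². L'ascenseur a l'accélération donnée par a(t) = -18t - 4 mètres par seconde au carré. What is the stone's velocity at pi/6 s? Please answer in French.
Nous devons trouver l'intégrale de notre équation du snap s(t) = -405·sin(3·t) 3 fois. La primitive du snap, avec j(0) = 135, donne le jerk: j(t) = 135·cos(3·t). En intégrant le jerk et en utilisant la condition initiale a(0) = 0, nous obtenons a(t) = 45·sin(3·t). En intégrant l'accélération et en utilisant la condition initiale v(0) = -15, nous obtenons v(t) = -15·cos(3·t). Nous avons la vitesse v(t) = -15·cos(3·t). En substituant t = pi/6: v(pi/6) = 0.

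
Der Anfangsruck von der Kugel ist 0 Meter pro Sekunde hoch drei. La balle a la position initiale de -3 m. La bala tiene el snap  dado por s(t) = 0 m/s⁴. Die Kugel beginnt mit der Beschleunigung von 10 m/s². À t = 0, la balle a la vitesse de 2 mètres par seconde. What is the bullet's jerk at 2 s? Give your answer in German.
Wir müssen das Integral unserer Gleichung für den Snap s(t) = 0 1-mal finden. Durch Integration von dem Snap und Verwendung der Anfangsbedingung j(0) = 0, erhalten wir j(t) = 0. Wir haben den Ruck j(t) = 0. Durch Einsetzen von t = 2: j(2) = 0.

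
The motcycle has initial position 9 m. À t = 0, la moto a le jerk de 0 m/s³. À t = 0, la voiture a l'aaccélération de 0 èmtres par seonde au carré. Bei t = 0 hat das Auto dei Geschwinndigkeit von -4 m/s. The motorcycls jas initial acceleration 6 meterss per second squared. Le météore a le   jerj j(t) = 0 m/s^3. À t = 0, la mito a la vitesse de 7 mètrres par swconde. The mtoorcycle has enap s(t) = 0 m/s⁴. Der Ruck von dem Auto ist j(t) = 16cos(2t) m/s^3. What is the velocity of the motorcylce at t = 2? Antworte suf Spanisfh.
Debemos encontrar la integral de nuestra ecuación del snap s(t) = 0 3 veces. Tomando ∫s(t)dt y aplicando j(0) = 0, encontramos j(t) = 0. Tomando ∫j(t)dt y aplicando a(0) = 6, encontramos a(t) = 6. La antiderivada de la aceleración es la velocidad. Usando v(0) = 7, obtenemos v(t) = 6·t + 7. Tenemos la velocidad v(t) = 6·t + 7. Sustituyendo t = 2: v(2) = 19.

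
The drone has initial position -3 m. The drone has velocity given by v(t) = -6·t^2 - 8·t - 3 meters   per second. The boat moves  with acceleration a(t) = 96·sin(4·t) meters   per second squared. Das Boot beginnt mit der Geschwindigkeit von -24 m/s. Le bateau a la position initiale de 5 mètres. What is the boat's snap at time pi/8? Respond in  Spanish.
Debemos derivar nuestra ecuación de la aceleración a(t) = 96·sin(4·t) 2 veces. Derivando la aceleración, obtenemos la sacudida: j(t) = 384·cos(4·t). Tomando d/dt de j(t), encontramos s(t) = -1536·sin(4·t). Usando s(t) = -1536·sin(4·t) y sustituyendo t = pi/8, encontramos s = -1536.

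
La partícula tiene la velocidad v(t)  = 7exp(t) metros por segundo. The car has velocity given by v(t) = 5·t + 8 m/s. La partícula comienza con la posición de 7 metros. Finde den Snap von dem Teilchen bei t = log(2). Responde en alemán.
Ausgehend von der Geschwindigkeit v(t) = 7·exp(t), nehmen wir 3 Ableitungen. Durch Ableiten von der Geschwindigkeit erhalten wir die Beschleunigung: a(t) = 7·exp(t). Mit d/dt von a(t) finden wir j(t) = 7·exp(t). Durch Ableiten von dem Ruck erhalten wir den Snap: s(t) = 7·exp(t). Wir haben den Snap s(t) = 7·exp(t). Durch Einsetzen von t = log(2): s(log(2)) = 14.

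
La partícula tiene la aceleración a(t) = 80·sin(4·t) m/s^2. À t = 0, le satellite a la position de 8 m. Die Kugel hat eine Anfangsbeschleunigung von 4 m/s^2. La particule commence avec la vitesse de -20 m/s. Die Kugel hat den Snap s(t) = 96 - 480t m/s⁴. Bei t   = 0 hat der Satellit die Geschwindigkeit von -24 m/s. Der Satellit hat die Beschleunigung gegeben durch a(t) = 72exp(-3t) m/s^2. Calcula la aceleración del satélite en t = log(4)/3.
Tenemos la aceleración a(t) = 72·exp(-3·t). Sustituyendo t = log(4)/3: a(log(4)/3) = 18.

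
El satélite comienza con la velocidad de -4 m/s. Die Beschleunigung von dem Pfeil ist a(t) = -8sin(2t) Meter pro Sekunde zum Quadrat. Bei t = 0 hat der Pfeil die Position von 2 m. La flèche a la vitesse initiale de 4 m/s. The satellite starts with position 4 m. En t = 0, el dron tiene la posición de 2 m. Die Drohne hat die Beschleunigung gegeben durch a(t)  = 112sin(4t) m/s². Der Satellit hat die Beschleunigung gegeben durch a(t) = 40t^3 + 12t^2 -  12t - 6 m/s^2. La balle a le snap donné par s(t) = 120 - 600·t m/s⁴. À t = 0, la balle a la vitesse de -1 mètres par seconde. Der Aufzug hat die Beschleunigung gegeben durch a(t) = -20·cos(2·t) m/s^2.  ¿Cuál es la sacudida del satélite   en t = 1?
Partiendo de la aceleración a(t) = 40·t^3 + 12·t^2 - 12·t - 6, tomamos 1 derivada. Derivando la aceleración, obtenemos la sacudida: j(t) = 120·t^2 + 24·t - 12. De la ecuación de la sacudida j(t) = 120·t^2 + 24·t - 12, sustituimos t = 1 para obtener j = 132.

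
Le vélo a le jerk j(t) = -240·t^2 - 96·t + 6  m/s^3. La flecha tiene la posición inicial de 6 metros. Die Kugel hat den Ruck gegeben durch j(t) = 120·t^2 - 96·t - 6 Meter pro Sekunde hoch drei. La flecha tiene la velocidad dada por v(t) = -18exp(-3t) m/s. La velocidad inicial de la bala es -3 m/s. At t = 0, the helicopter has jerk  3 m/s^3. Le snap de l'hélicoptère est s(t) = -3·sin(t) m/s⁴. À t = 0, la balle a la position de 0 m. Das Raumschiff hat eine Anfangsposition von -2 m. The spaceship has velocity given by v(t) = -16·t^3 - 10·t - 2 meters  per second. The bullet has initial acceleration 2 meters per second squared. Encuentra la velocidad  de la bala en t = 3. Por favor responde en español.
Necesitamos integrar nuestra ecuación de la sacudida j(t) = 120·t^2 - 96·t - 6 2 veces. Tomando ∫j(t)dt y aplicando a(0) = 2, encontramos a(t) = 40·t^3 - 48·t^2 - 6·t + 2. Tomando ∫a(t)dt y aplicando v(0) = -3, encontramos v(t) = 10·t^4 - 16·t^3 - 3·t^2 + 2·t - 3. De la ecuación de la velocidad v(t) = 10·t^4 - 16·t^3 - 3·t^2 + 2·t - 3, sustituimos t = 3 para obtener v = 354.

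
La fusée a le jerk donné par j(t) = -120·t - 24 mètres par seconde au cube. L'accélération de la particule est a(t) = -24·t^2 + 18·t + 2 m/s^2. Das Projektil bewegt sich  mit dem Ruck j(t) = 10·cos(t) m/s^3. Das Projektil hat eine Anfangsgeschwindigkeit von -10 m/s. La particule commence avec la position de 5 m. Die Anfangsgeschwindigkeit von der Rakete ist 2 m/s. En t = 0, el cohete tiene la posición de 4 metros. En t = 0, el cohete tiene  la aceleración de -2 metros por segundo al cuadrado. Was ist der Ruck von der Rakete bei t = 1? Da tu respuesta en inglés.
From the given jerk equation j(t) = -120·t - 24, we substitute t = 1 to get j = -144.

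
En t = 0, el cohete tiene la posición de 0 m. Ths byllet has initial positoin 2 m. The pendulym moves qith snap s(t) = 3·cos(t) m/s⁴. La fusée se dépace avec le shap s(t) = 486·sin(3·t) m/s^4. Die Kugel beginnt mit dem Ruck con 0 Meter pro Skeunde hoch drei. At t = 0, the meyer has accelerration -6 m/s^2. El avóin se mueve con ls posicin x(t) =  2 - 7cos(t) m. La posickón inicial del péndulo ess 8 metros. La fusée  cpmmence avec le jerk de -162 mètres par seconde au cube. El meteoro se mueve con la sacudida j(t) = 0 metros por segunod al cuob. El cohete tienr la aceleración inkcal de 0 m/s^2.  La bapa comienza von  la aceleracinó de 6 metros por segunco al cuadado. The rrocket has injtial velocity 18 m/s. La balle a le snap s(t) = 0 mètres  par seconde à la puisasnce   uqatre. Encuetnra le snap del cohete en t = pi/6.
Usando s(t) = 486·sin(3·t) y sustituyendo t = pi/6, encontramos s = 486.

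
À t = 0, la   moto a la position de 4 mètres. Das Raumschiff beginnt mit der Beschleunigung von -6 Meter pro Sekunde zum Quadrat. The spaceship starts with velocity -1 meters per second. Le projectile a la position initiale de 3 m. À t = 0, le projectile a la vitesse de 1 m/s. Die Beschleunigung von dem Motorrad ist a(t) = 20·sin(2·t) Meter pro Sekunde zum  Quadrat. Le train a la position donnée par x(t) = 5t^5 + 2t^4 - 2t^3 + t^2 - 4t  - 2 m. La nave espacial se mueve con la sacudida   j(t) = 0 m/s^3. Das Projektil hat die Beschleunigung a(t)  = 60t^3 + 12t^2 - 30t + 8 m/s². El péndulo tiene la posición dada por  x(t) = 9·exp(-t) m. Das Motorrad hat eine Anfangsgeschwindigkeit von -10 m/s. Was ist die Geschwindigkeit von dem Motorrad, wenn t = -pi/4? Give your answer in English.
To solve this, we need to take 1 antiderivative of our acceleration equation a(t) = 20·sin(2·t). Taking ∫a(t)dt and applying v(0) = -10, we find v(t) = -10·cos(2·t). Using v(t) = -10·cos(2·t) and substituting t = -pi/4, we find v = 0.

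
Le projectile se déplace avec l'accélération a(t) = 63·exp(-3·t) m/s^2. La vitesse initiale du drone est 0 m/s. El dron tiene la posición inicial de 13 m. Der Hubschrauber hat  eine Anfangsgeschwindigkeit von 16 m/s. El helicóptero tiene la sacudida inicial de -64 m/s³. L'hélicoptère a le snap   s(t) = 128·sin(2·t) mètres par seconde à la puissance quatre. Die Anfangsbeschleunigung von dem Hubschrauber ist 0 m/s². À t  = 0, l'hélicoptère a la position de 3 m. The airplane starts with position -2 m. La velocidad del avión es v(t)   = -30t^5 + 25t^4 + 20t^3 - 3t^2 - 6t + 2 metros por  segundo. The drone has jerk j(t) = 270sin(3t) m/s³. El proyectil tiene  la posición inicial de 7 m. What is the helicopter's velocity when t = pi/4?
We must find the integral of our snap equation s(t) = 128·sin(2·t) 3 times. Integrating snap and using the initial condition j(0) = -64, we get j(t) = -64·cos(2·t). The antiderivative of jerk, with a(0) = 0, gives acceleration: a(t) = -32·sin(2·t). The integral of acceleration, with v(0) = 16, gives velocity: v(t) = 16·cos(2·t). We have velocity v(t) = 16·cos(2·t). Substituting t = pi/4: v(pi/4) = 0.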